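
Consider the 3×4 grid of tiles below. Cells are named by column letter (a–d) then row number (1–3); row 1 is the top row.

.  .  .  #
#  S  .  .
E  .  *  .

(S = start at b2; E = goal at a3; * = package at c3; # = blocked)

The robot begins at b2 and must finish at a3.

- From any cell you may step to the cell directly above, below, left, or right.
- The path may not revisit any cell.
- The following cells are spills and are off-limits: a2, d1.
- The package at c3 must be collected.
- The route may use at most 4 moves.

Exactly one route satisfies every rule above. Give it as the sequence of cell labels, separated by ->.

b2 -> c2 -> c3 -> b3 -> a3

The 4-move cap with required stops at c3 leaves no slack for detours.
Route from b2: right 1 to c2, down 1 to c3, left 2 to a3 — 4 moves in all.
Check: all required cells visited; 4 ≤ 4 moves.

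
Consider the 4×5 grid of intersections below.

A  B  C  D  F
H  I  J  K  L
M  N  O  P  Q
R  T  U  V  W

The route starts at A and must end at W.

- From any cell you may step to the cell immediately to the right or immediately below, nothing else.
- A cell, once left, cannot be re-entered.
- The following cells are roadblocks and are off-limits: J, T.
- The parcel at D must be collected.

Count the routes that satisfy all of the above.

4

A right/down-only route from A to W makes exactly 3 down-moves and 4 right-moves in some order.
With no other constraints that would be C(7,3) = 35 routes.
Split at D and multiply the segment counts (each segment already excludes blocked cells): A→D: 1; D→W: 4; product = 4.
That gives 4 routes.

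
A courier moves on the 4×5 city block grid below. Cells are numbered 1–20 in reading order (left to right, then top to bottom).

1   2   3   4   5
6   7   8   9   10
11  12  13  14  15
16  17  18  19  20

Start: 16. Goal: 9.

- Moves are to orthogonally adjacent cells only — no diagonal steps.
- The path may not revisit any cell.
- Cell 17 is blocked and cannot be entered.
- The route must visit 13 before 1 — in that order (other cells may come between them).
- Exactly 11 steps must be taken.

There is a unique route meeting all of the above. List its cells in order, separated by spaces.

16 11 12 13 8 7 6 1 2 3 4 9

The waypoints must appear in the order 13, 1, with no cell reused.
Route from 16: up to 11, 2× right (reaching 13), up to 8, 2× left (reaching 6), up to 1, 3× right (reaching 4), down to 9 — 11 moves in all.
Check: order respected (13 at step 3, 1 at step 7); 11 moves as required.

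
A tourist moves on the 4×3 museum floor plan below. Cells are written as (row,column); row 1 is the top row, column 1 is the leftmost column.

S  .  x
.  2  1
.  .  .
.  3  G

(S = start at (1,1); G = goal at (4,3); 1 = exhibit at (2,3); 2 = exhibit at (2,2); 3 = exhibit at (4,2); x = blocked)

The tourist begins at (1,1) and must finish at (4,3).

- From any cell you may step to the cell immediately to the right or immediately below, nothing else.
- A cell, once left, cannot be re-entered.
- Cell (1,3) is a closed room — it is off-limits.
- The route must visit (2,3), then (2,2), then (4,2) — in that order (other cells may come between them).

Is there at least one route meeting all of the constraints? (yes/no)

no

(2,2) lies to the left of (2,3), so going from (2,3) to (2,2) would need a leftward move — but moves only go right/down, so (2,3) cannot be visited before (2,2).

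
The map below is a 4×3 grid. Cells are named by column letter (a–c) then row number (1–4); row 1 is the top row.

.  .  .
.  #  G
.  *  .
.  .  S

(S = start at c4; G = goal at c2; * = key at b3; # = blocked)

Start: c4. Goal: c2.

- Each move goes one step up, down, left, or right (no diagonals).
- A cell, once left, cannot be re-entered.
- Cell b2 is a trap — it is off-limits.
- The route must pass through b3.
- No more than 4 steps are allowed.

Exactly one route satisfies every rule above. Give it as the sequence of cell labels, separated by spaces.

c4 b4 b3 c3 c2

The budget equals the shortest possible length, so every move has to be on a shortest route through the required cells.
Route from c4: left to b4, up to b3, right to c3, up to c2 — 4 moves in all.
Check: all required cells visited; 4 ≤ 4 moves.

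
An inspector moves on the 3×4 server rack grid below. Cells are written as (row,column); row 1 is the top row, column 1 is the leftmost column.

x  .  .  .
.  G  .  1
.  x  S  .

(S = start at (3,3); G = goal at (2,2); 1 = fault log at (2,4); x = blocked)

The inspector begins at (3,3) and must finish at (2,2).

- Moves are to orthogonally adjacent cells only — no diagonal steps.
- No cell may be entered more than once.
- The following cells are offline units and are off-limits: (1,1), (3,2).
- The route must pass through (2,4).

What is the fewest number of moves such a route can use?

4

Any route passes through (2,4) somewhere between (3,3) and (2,2). Summing Manhattan distances along the two legs ((3,3) → (2,4) → (2,2)) gives a lower bound of 2 + 2 = 4 moves.
A route of 4 moves achieves this: (3,3) → (3,4) → (2,4) → (2,3) → (2,2).
Since 4 matches the lower bound, it is optimal.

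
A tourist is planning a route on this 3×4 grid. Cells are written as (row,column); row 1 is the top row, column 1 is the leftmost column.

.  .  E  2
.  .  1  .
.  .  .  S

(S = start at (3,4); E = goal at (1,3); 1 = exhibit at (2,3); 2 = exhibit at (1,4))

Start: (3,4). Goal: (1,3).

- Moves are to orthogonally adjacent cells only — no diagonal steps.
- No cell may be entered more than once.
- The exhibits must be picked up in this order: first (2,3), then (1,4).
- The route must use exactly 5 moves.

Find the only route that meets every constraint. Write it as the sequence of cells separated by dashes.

(3,4) - (3,3) - (2,3) - (2,4) - (1,4) - (1,3)

The waypoints must appear in the order (2,3), (1,4), with no cell reused.
Route from (3,4): left 1 to (3,3), up 1 to (2,3), right 1 to (2,4), up 1 to (1,4), left 1 to (1,3) — 5 moves in all.
Check: order respected (1 at step 2, 2 at step 4); 5 moves as required.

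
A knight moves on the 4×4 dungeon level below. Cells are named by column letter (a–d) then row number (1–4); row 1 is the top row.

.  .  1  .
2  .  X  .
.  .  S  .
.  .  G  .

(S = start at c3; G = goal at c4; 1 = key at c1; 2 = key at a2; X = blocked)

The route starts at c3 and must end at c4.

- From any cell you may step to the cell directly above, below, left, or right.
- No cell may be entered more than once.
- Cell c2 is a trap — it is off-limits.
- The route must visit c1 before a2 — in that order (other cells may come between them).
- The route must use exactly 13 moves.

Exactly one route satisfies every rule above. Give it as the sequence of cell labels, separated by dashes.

c3 - d3 - d2 - d1 - c1 - b1 - a1 - a2 - b2 - b3 - a3 - a4 - b4 - c4

The waypoints must appear in the order c1, a2, with no cell reused.
Route from c3: right to d3, 2× up (reaching d1), 3× left (reaching a1), down to a2, right to b2, down to b3, left to a3, down to a4, 2× right (reaching c4) — 13 moves in all.
Check: order respected (1 at step 4, 2 at step 7); 13 moves as required.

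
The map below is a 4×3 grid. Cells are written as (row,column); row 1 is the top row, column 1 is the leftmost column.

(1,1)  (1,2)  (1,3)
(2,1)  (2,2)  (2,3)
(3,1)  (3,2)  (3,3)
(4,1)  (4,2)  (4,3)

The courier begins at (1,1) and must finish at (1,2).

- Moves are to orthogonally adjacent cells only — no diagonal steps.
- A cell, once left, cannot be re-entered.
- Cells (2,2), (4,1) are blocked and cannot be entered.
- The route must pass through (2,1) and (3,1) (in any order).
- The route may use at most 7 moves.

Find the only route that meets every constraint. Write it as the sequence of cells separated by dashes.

The budget equals the shortest possible length, so every move has to be on a shortest route through the required cells.
Route from (1,1): down 2 to (3,1), right 2 to (3,3), up 2 to (1,3), left 1 to (1,2) — 7 moves in all.
Check: all required cells visited; 7 ≤ 7 moves.

(1,1) - (2,1) - (3,1) - (3,2) - (3,3) - (2,3) - (1,3) - (1,2)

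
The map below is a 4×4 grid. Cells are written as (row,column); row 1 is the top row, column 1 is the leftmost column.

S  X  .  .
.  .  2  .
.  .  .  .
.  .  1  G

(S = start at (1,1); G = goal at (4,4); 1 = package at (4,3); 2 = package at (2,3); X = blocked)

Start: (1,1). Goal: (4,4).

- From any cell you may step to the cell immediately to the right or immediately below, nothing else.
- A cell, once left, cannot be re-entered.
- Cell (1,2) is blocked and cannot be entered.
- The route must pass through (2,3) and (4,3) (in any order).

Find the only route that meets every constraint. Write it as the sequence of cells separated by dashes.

Moves only go right or down, so the column and row indices never decrease.
Route from (1,1): down 1 to (2,1), right 2 to (2,3), down 2 to (4,3), right 1 to (4,4) — 6 moves in all.
Check: all required cells visited.

(1,1) - (2,1) - (2,2) - (2,3) - (3,3) - (4,3) - (4,4)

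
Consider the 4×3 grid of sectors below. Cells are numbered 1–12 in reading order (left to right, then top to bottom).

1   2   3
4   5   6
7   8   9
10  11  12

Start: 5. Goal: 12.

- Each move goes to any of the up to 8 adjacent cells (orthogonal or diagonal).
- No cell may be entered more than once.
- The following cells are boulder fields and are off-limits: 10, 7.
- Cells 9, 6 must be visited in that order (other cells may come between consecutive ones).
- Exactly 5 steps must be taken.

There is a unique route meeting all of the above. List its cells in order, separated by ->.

5 -> 9 -> 6 -> 8 -> 11 -> 12

The waypoints must appear in the order 9, 6, with no cell reused.
Route from 5: down-right 1 to 9, up 1 to 6, down-left 1 to 8, down 1 to 11, right 1 to 12 — 5 moves in all.
Check: order respected (9 at step 1, 6 at step 2); 5 moves as required.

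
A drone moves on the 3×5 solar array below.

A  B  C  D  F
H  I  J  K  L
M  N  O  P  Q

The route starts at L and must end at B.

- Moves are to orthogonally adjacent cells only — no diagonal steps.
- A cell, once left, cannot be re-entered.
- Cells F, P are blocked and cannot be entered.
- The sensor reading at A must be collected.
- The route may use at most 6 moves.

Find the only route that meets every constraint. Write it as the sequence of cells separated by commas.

L, K, J, I, H, A, B

Any route must reach A and still end at B within 6 moves, so the order of the required stops is forced.
Route from L: 4× left (reaching H), up to A, right to B — 6 moves in all.
Check: all required cells visited; 6 ≤ 6 moves.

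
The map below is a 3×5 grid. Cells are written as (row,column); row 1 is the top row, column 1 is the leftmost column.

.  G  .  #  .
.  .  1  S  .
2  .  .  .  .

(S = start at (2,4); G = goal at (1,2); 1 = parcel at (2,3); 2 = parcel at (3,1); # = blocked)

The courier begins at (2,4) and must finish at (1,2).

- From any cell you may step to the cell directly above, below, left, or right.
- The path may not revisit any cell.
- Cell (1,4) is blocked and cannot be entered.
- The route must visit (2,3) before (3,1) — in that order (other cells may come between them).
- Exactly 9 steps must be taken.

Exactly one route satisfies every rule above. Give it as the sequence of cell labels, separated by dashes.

(2,4) - (3,4) - (3,3) - (2,3) - (2,2) - (3,2) - (3,1) - (2,1) - (1,1) - (1,2)

The waypoints must appear in the order (2,3), (3,1), with no cell reused.
Route from (2,4): down to (3,4), left to (3,3), up to (2,3), left to (2,2), down to (3,2), left to (3,1), 2× up (reaching (1,1)), right to (1,2) — 9 moves in all.
Check: order respected (1 at step 3, 2 at step 6); 9 moves as required.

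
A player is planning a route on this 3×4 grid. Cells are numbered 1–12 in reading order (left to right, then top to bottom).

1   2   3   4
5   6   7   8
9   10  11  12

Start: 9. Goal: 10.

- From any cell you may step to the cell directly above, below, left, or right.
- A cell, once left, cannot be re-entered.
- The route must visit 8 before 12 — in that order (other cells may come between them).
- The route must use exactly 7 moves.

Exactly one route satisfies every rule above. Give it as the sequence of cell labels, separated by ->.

The waypoints must appear in the order 8, 12, with no cell reused.
Route from 9: up to 5, 3× right (reaching 8), down to 12, 2× left (reaching 10) — 7 moves in all.
Check: order respected (8 at step 4, 12 at step 5); 7 moves as required.

9 -> 5 -> 6 -> 7 -> 8 -> 12 -> 11 -> 10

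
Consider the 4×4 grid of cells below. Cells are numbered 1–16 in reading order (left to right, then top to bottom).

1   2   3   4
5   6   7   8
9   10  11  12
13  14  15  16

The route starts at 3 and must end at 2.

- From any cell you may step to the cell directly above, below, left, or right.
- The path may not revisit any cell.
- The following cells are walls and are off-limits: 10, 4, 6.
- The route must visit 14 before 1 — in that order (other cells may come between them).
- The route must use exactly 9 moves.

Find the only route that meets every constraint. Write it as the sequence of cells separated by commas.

3, 7, 11, 15, 14, 13, 9, 5, 1, 2

The waypoints must appear in the order 14, 1, with no cell reused.
Route from 3: down 3 to 15, left 2 to 13, up 3 to 1, right 1 to 2 — 9 moves in all.
Check: order respected (14 at step 4, 1 at step 8); 9 moves as required.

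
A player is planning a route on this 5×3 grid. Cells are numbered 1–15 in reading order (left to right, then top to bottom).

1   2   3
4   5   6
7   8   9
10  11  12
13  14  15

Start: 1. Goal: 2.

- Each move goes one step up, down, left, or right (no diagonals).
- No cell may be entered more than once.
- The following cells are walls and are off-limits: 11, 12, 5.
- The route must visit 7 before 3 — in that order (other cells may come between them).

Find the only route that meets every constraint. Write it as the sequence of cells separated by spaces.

The waypoints must appear in the order 7, 3, with no cell reused.
Route from 1: 2× down (reaching 7), 2× right (reaching 9), 2× up (reaching 3), left to 2 — 7 moves in all.
Check: order respected (7 at step 2, 3 at step 6).

1 4 7 8 9 6 3 2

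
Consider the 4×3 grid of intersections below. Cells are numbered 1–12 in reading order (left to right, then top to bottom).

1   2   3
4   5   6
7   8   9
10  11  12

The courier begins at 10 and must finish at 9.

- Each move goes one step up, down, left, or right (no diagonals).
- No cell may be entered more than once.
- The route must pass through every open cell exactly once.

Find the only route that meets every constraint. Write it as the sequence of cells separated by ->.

Need to visit all 12 open cells exactly once, starting at 10 and ending at 9.
Cell 3 has only two open neighbours (6 and 2), so the path must pass straight through it: one of those is the cell it's entered from and the other is where it exits.
Route from 10: 3× up (reaching 1), 2× right (reaching 3), down to 6, left to 5, 2× down (reaching 11), right to 12, up to 9 — 11 moves in all.
Check: all 12 open cells covered.

10 -> 7 -> 4 -> 1 -> 2 -> 3 -> 6 -> 5 -> 8 -> 11 -> 12 -> 9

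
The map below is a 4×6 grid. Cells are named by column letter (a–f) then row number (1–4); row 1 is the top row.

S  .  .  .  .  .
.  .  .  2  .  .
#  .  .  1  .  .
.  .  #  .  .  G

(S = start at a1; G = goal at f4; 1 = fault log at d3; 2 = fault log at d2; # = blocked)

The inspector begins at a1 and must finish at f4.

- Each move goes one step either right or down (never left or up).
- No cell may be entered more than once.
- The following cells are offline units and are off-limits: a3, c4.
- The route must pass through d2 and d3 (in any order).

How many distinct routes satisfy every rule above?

A right/down-only route from a1 to f4 makes exactly 3 down-moves and 5 right-moves in some order.
With no other constraints that would be C(8,3) = 56 routes.
A monotone route can only reach the required cells in the order d2, d3, so split there and multiply the segment counts (each segment already excludes blocked cells): a1→d2: 4; d2→d3: 1; d3→f4: 3; product = 12.
That gives 12 routes.

12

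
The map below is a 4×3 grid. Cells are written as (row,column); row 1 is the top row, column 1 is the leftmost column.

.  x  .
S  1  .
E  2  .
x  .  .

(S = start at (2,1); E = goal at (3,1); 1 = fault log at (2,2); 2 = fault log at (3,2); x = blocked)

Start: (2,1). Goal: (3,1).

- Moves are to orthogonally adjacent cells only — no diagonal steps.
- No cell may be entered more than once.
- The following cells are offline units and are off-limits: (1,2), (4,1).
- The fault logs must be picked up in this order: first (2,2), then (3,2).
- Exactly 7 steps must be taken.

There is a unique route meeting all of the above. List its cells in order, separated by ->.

The waypoints must appear in the order (2,2), (3,2), with no cell reused.
Route from (2,1): 2× right (reaching (2,3)), 2× down (reaching (4,3)), left to (4,2), up to (3,2), left to (3,1) — 7 moves in all.
Check: order respected (1 at step 1, 2 at step 6); 7 moves as required.

(2,1) -> (2,2) -> (2,3) -> (3,3) -> (4,3) -> (4,2) -> (3,2) -> (3,1)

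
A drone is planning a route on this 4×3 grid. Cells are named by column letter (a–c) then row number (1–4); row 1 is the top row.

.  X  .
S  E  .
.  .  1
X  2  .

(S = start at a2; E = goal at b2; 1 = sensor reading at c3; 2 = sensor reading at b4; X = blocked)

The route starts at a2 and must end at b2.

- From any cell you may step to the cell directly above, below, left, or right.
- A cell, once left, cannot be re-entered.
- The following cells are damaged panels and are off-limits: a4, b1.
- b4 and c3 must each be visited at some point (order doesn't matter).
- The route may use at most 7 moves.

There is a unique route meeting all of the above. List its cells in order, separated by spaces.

a2 a3 b3 b4 c4 c3 c2 b2

Any route must reach b4 and c3 and still end at b2 within 7 moves, so the order of the required stops is forced.
Route from a2: down to a3, right to b3, down to b4, right to c4, 2× up (reaching c2), left to b2 — 7 moves in all.
Check: all required cells visited; 7 ≤ 7 moves.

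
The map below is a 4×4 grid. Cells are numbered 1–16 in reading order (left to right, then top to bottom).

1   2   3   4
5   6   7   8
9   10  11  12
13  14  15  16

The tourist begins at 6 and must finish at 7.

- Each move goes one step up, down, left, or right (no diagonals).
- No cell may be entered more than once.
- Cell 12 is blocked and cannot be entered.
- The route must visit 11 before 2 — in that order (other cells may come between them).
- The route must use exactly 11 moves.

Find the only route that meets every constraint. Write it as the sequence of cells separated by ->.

6 -> 10 -> 11 -> 15 -> 14 -> 13 -> 9 -> 5 -> 1 -> 2 -> 3 -> 7

The waypoints must appear in the order 11, 2, with no cell reused.
Route from 6: down to 10, right to 11, down to 15, 2× left (reaching 13), 3× up (reaching 1), 2× right (reaching 3), down to 7 — 11 moves in all.
Check: order respected (11 at step 2, 2 at step 9); 11 moves as required.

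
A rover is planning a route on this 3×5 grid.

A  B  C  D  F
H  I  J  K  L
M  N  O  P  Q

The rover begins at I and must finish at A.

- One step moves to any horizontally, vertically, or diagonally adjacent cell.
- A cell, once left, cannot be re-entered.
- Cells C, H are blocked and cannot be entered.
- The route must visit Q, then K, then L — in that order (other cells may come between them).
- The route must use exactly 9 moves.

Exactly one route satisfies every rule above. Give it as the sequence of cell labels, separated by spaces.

The waypoints must appear in the order Q, K, L, with no cell reused.
Route from I: down-right 1 to O, right 2 to Q, up-left 1 to K, right 1 to L, up-left 1 to D, down-left 1 to J, up-left 1 to B, left 1 to A — 9 moves in all.
Check: order respected (Q at step 3, K at step 4, L at step 5); 9 moves as required.

I O P Q K L D J B A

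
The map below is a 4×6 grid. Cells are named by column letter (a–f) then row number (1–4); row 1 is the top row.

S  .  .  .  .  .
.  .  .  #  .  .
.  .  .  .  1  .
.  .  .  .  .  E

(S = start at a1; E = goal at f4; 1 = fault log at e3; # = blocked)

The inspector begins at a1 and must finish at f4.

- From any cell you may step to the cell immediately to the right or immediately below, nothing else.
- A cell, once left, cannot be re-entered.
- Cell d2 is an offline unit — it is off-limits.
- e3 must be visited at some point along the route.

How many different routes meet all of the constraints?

A right/down-only route from a1 to f4 makes exactly 3 down-moves and 5 right-moves in some order.
With no other constraints that would be C(8,3) = 56 routes.
Split at e3 and multiply the segment counts (each segment already excludes blocked cells): a1→e3: 7; e3→f4: 2; product = 14.
That gives 14 routes.

14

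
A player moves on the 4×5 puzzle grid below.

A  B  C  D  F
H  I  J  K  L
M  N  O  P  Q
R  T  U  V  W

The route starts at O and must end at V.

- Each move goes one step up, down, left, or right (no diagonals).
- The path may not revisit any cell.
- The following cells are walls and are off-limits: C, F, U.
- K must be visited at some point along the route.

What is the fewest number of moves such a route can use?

Any route passes through K somewhere between O and V. Summing Manhattan distances along the two legs (O → K → V) gives a lower bound of 2 + 2 = 4 moves.
A route of 4 moves achieves this: O → J → K → P → V.
Since 4 matches the lower bound, it is optimal.

4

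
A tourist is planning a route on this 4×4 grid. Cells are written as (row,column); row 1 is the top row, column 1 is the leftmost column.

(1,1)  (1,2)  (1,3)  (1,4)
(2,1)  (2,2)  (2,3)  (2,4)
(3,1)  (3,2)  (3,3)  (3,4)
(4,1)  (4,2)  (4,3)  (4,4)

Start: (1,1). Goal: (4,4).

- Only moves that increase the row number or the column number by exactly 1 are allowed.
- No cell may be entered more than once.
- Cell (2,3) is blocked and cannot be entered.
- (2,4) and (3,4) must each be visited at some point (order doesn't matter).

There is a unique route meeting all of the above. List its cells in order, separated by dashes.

Moves only go right or down, so the column and row indices never decrease.
Route from (1,1): 3× right (reaching (1,4)), 3× down (reaching (4,4)) — 6 moves in all.
Check: all required cells visited.

(1,1) - (1,2) - (1,3) - (1,4) - (2,4) - (3,4) - (4,4)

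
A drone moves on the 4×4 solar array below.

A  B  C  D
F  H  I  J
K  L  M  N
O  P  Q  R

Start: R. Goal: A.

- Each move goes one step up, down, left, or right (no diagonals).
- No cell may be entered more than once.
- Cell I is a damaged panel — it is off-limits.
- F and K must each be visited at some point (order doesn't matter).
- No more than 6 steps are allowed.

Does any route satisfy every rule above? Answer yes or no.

One route that works: R → N → M → L → K → F → A.

yes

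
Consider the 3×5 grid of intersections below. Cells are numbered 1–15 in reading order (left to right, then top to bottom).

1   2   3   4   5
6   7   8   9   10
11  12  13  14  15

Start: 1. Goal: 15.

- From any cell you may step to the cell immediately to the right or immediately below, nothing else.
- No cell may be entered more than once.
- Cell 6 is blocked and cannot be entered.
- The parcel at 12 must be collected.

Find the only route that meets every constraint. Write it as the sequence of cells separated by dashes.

1 - 2 - 7 - 12 - 13 - 14 - 15

Moves only go right or down, so the column and row indices never decrease.
Route from 1: right to 2, 2× down (reaching 12), 3× right (reaching 15) — 6 moves in all.
Check: all required cells visited.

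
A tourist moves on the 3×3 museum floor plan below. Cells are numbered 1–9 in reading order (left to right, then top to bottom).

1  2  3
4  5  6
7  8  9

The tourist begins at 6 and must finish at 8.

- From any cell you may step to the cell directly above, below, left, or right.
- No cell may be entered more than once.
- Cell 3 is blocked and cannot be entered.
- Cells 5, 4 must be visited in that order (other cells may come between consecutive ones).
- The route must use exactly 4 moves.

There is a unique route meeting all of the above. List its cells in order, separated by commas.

The waypoints must appear in the order 5, 4, with no cell reused.
Route from 6: 2× left (reaching 4), down to 7, right to 8 — 4 moves in all.
Check: order respected (5 at step 1, 4 at step 2); 4 moves as required.

6, 5, 4, 7, 8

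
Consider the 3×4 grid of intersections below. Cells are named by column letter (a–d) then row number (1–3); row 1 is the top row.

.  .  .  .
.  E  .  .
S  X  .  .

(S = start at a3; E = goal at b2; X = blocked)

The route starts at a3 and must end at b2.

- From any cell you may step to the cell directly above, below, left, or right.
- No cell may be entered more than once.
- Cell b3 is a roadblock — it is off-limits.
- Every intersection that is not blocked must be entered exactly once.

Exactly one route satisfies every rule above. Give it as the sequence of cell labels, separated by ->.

a3 -> a2 -> a1 -> b1 -> c1 -> d1 -> d2 -> d3 -> c3 -> c2 -> b2

Need to visit all 11 open cells exactly once, starting at a3 and ending at b2.
Cell c3 has only two open neighbours (c2 and d3), so the path must pass straight through it: one of those is the cell it's entered from and the other is where it exits.
Route from a3: 2× up (reaching a1), 3× right (reaching d1), 2× down (reaching d3), left to c3, up to c2, left to b2 — 10 moves in all.
Check: all 11 open cells covered.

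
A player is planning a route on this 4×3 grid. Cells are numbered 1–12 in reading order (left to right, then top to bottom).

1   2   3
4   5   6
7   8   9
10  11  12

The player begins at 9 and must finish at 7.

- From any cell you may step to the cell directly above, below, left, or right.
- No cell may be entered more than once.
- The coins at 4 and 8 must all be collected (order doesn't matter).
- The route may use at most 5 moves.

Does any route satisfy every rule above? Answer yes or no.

yes

One route that works: 9 → 8 → 5 → 4 → 7.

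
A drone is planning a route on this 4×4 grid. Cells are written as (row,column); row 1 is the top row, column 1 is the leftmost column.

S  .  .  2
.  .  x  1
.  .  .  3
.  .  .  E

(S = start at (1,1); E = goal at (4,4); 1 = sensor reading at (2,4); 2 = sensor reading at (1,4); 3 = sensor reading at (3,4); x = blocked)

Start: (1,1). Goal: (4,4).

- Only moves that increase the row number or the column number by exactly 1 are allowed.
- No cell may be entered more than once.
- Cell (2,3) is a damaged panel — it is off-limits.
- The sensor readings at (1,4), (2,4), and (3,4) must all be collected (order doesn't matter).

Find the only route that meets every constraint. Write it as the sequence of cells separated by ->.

(1,1) -> (1,2) -> (1,3) -> (1,4) -> (2,4) -> (3,4) -> (4,4)

Moves only go right or down, so the column and row indices never decrease.
Route from (1,1): 3× right (reaching (1,4)), 3× down (reaching (4,4)) — 6 moves in all.
Check: all required cells visited.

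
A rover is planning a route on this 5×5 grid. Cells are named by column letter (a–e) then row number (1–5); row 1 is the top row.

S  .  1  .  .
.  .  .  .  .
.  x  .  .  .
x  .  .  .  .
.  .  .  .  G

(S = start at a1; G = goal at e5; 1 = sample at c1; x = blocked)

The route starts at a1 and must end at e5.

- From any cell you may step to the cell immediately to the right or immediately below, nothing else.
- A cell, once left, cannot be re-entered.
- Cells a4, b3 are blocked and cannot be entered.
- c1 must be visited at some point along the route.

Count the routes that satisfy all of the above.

A right/down-only route from a1 to e5 makes exactly 4 down-moves and 4 right-moves in some order.
With no other constraints that would be C(8,4) = 70 routes.
Split at c1 and multiply the segment counts (each segment already excludes blocked cells): a1→c1: 1; c1→e5: 15; product = 15.
That gives 15 routes.

15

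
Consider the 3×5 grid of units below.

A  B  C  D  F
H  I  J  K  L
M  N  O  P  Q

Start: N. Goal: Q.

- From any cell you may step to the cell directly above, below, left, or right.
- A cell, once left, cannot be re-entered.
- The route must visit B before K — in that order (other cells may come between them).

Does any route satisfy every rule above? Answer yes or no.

yes

One route that works: N → I → B → C → J → K → P → Q.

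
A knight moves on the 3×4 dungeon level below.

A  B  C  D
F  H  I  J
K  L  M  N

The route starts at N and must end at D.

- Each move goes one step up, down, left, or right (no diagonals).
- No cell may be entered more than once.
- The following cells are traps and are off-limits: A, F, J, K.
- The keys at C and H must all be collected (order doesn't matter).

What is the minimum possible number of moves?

Any route passes through C and H in some order between N and D. Summing Manhattan distances along each leg and taking the cheapest ordering (N → H → C → D) gives a lower bound of 3 + 2 + 1 = 6 moves.
A route of 6 moves achieves this: N → M → I → H → B → C → D.
Since 6 matches the lower bound, it is optimal.

6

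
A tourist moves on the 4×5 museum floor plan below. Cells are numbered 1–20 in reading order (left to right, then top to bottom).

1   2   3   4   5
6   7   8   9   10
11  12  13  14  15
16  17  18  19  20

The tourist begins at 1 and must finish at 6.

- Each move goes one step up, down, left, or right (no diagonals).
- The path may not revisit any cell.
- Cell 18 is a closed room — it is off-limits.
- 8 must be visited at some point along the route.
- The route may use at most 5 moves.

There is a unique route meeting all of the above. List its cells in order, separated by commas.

1, 2, 3, 8, 7, 6

Any route must reach 8 and still end at 6 within 5 moves, so the order of the required stops is forced.
Route from 1: 2× right (reaching 3), down to 8, 2× left (reaching 6) — 5 moves in all.
Check: all required cells visited; 5 ≤ 5 moves.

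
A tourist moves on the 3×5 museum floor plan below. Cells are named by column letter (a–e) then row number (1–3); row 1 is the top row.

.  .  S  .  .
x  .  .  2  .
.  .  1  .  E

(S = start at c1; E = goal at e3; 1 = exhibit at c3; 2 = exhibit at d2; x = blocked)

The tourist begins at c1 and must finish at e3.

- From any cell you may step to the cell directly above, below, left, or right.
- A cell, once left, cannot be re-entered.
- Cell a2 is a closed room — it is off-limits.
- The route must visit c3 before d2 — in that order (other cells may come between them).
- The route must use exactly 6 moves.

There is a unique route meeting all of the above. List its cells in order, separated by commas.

The waypoints must appear in the order c3, d2, with no cell reused.
Route from c1: down 2 to c3, right 1 to d3, up 1 to d2, right 1 to e2, down 1 to e3 — 6 moves in all.
Check: order respected (1 at step 2, 2 at step 4); 6 moves as required.

c1, c2, c3, d3, d2, e2, e3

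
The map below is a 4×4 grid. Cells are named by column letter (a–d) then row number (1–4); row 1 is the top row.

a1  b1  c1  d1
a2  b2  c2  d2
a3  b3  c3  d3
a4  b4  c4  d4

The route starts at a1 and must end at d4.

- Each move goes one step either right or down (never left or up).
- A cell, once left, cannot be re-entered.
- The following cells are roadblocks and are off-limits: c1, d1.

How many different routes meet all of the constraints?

A right/down-only route from a1 to d4 makes exactly 3 down-moves and 3 right-moves in some order.
With no other constraints that would be C(6,3) = 20 routes.
Subtract routes through each blocked cell (inclusion–exclusion for overlaps): − through c1: 4 − through d1: 1 + through c1&d1: 1 → 16.
That gives 16 routes.

16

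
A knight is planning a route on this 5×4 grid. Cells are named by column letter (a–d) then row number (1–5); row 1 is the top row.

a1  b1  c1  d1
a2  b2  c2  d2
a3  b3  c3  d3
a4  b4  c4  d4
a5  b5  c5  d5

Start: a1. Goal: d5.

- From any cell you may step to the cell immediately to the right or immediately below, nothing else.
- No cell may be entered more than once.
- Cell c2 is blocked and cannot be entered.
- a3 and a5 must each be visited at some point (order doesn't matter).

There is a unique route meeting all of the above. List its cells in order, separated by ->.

a1 -> a2 -> a3 -> a4 -> a5 -> b5 -> c5 -> d5

Moves only go right or down, so the column and row indices never decrease.
Route from a1: 4× down (reaching a5), 3× right (reaching d5) — 7 moves in all.
Check: all required cells visited.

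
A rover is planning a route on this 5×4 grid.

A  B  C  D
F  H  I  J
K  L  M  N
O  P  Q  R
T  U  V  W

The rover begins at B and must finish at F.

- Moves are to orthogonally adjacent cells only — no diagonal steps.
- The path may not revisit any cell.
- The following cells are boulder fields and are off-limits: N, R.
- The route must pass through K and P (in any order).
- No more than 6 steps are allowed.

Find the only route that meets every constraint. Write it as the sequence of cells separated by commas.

B, H, L, P, O, K, F

The 6-move cap with required stops at K, P leaves no slack for detours.
Route from B: down 3 to P, left 1 to O, up 2 to F — 6 moves in all.
Check: all required cells visited; 6 ≤ 6 moves.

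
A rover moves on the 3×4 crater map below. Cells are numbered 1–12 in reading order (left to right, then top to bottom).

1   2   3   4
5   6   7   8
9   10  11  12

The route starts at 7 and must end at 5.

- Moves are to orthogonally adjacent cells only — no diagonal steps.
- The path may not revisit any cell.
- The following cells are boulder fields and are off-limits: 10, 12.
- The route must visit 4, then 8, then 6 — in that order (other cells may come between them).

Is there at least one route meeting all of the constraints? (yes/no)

Ignoring the required order, 1 revisit-free route from 7 to 5 passes through all of 4, 8, and 6; the waypoint orders that occur are 8 → 4 → 6 (1) — never 4 → 8 → 6.

no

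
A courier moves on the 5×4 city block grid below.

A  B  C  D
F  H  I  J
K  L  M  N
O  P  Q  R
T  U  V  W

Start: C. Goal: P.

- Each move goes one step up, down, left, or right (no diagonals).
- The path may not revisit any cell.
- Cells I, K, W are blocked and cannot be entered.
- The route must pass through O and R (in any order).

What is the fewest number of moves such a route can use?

Any route passes through O and R in some order between C and P. Summing Manhattan distances along each leg and taking the cheapest ordering (C → R → O → P) gives a lower bound of 4 + 3 + 1 = 8 moves.
The shortest route satisfying every rule uses 10 moves: C → D → J → N → R → Q → V → U → T → O → P.
The no-revisit rule (legs can't share cells) pushes the minimum above the 8-move bound; an exhaustive check rules out every length from 8 to 9, leaving 10 as the minimum.

10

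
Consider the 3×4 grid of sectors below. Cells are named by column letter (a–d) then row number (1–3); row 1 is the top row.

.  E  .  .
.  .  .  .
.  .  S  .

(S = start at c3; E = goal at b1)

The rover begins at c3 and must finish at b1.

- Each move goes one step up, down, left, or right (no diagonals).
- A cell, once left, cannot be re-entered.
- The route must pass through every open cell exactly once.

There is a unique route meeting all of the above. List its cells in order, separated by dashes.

c3 - d3 - d2 - d1 - c1 - c2 - b2 - b3 - a3 - a2 - a1 - b1

Need to visit all 12 open cells exactly once, starting at c3 and ending at b1.
Cell d1 has only two open neighbours (d2 and c1), so the path must pass straight through it: one of those is the cell it's entered from and the other is where it exits.
Route from c3: right 1 to d3, up 2 to d1, left 1 to c1, down 1 to c2, left 1 to b2, down 1 to b3, left 1 to a3, up 2 to a1, right 1 to b1 — 11 moves in all.
Check: all 12 open cells covered.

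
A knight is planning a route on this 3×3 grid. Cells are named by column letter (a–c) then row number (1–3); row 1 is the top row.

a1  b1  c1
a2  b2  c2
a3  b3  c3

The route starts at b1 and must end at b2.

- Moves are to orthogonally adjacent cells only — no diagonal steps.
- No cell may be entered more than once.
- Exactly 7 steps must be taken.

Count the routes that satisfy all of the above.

Need simple routes of exactly 7 moves from b1 to b2 (Manhattan distance 1, so 3 moves are spent on a detour and 3 undoing it).
Enumerating: b1 a1 a2 a3 b3 c3 c2 b2 | b1 c1 c2 c3 b3 a3 a2 b2.
That gives 2 routes.

2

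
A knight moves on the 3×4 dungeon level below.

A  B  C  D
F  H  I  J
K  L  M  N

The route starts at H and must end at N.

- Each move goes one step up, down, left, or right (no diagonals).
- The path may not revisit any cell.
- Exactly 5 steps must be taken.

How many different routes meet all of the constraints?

6

Need simple routes of exactly 5 moves from H to N (Manhattan distance 3, so 1 moves are spent on a detour and 1 undoing it).
Enumerating: H B C I M N | H B C I J N | H B C D J N | H L M I J N | H F K L M N | H I C D J N.
That gives 6 routes.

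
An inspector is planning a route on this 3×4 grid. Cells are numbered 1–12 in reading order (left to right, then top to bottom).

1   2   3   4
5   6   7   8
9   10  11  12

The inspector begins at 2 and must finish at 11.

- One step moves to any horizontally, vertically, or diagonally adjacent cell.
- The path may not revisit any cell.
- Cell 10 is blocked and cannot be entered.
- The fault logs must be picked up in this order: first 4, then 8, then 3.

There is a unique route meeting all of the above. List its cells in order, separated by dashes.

The waypoints must appear in the order 4, 8, 3, with no cell reused.
Route from 2: down-right to 7, up-right to 4, down to 8, up-left to 3, down-left to 6, down-right to 11 — 6 moves in all.
Check: order respected (4 at step 2, 8 at step 3, 3 at step 4).

2 - 7 - 4 - 8 - 3 - 6 - 11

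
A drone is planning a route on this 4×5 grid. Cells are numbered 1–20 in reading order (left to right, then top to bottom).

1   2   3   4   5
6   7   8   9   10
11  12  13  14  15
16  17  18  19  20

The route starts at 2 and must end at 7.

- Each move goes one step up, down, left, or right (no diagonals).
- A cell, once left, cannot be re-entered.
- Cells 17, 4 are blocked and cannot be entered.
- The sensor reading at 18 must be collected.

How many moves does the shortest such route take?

Any route passes through 18 somewhere between 2 and 7. Summing Manhattan distances along the two legs (2 → 18 → 7) gives a lower bound of 4 + 3 = 7 moves.
The shortest route satisfying every rule uses 9 moves: 2 → 3 → 8 → 9 → 14 → 19 → 18 → 13 → 12 → 7.
The bound of 7 isn't tight here; checking systematically, no route of length 7 through 8 satisfies every constraint, so 9 is the minimum.

9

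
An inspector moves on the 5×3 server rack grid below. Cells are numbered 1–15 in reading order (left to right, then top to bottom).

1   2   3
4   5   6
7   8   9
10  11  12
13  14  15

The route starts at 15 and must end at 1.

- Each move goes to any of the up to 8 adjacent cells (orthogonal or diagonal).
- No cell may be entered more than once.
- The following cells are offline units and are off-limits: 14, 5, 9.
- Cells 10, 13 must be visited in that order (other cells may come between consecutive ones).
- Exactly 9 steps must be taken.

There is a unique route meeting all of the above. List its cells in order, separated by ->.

The waypoints must appear in the order 10, 13, with no cell reused.
Route from 15: up 1 to 12, up-left 1 to 8, down-left 1 to 10, down 1 to 13, up-right 1 to 11, up-left 1 to 7, up 1 to 4, up-right 1 to 2, left 1 to 1 — 9 moves in all.
Check: order respected (10 at step 3, 13 at step 4); 9 moves as required.

15 -> 12 -> 8 -> 10 -> 13 -> 11 -> 7 -> 4 -> 2 -> 1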